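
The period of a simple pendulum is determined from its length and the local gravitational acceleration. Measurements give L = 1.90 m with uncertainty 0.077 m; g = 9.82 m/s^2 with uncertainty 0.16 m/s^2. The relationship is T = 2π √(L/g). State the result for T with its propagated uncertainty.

Relative error in a monomial: (δT/T)² = Σ (nᵢ · δxᵢ/xᵢ)².
  (½·δL/L)² = (0.5×0.0405)² = 0.000411;  (−½·δg/g)² = (-0.5×0.0163)² = 6.64e-05
δT/T = √(0.000477) = 0.0218
T = 2.76 s, so δT = 0.0218 × 2.76 = 0.0604 s.

2.76 ± 0.0604 s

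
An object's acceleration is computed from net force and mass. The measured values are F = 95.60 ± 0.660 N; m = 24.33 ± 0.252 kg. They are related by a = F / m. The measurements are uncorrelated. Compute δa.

0.0489 m/s^2

Relative error in a monomial: (δa/a)² = Σ (nᵢ · δxᵢ/xᵢ)².
  (1·δF/F)² = (1×0.00690)² = 4.77e-05;  (-1·δm/m)² = (-1×0.0104)² = 0.000107
δa/a = √(0.000155) = 0.0124
a = 3.929 m/s^2, so δa = 0.0124 × 3.929 = 0.0489 m/s^2.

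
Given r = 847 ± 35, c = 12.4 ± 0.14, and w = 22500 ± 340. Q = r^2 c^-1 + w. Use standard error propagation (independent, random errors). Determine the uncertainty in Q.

Let p = r^2·c^-1 = 57900. δp/p = √((2·δr/r)² + (-1·δc/c)²) = √(0.00683 + 0.000127) = 0.0834, so δp = 4830.
Q = p + w: δQ = √(δp² + δw²) = √(2.33e+07 + 1.16e+05) = 4840

4840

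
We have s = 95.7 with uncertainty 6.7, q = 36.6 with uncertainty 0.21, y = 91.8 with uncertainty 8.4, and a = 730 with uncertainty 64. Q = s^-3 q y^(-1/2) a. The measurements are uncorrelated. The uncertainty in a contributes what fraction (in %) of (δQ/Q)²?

14.3%

(δQ/Q)² = (-3·δs/s)² + (1·δq/q)² + (−½·δy/y)² + (1·δa/a)²
  s term: (-3×0.0700)² = 0.0441
  q term: (1×0.00574)² = 3.29e-05
  y term: (-0.5×0.0915)² = 0.00209
  a term: (1×0.0877)² = 0.00769
Total = 0.0539. Share from a = 0.00769/0.0539 = 0.143.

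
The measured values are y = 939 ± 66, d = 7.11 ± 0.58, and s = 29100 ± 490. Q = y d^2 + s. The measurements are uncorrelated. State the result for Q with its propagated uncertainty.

76600 ± 8450

Let p = y·d^2 = 47500. δp/p = √((1·δy/y)² + (2·δd/d)²) = √(0.00494 + 0.0266) = 0.178, so δp = 8430.
Q = p + s: δQ = √(δp² + δs²) = √(7.11e+07 + 2.4e+05) = 8450
Q = 76600.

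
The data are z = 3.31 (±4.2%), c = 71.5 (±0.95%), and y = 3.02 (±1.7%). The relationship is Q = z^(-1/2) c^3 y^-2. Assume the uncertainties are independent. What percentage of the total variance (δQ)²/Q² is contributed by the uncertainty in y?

48.0%

(δQ/Q)² = (−½·δz/z)² + (3·δc/c)² + (-2·δy/y)²
  z term: (-0.5×0.0420)² = 0.000441
  c term: (3×0.00950)² = 0.000812
  y term: (-2×0.0170)² = 0.00116
Total = 0.00241. Share from y = 0.00116/0.00241 = 0.480.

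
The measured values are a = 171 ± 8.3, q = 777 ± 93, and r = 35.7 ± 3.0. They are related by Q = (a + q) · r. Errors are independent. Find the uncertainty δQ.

4380

Let u = a + q = 948. δu = √(δa² + δq²) = √(68.9 + 8650) = 93.4, so δu/u = 0.0985.
Q is then a monomial in u, r:
δQ/Q = √((δu/u)² + (1·δr/r)²) = √(0.00970 + 0.00706) = 0.129
Q = 33800, so δQ = 0.129 × 33800 = 4380.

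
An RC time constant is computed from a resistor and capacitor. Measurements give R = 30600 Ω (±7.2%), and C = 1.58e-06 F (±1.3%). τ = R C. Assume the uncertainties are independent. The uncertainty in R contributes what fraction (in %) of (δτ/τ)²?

96.8%

(δτ/τ)² = (1·δR/R)² + (1·δC/C)²
  R term: (1×0.0720)² = 0.00518
  C term: (1×0.0130)² = 0.000169
Total = 0.00535. Share from R = 0.00518/0.00535 = 0.968.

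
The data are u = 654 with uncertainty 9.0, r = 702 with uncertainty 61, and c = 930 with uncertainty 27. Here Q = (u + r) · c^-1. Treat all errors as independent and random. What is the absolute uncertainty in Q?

0.0787

Let w = u + r = 1360. δw = √(δu² + δr²) = √(81.0 + 3720) = 61.7, so δw/w = 0.0455.
Q is then a monomial in w, c:
δQ/Q = √((δw/w)² + (-1·δc/c)²) = √(0.00207 + 0.000843) = 0.0539
Q = 1.46, so δQ = 0.0539 × 1.46 = 0.0787.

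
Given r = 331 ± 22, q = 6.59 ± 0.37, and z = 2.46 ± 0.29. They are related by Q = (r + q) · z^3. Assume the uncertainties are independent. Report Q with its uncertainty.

Let u = r + q = 338. δu = √(δr² + δq²) = √(484 + 0.137) = 22.0, so δu/u = 0.0652.
Q is then a monomial in u, z:
δQ/Q = √((δu/u)² + (3·δz/z)²) = √(0.00425 + 0.125) = 0.360
Q = 5030, so δQ = 0.360 × 5030 = 1810.

5030 ± 1810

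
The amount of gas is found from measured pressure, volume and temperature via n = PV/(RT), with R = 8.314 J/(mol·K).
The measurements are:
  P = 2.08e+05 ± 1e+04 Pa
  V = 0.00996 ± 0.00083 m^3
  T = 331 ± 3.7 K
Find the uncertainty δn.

Since n is a product/quotient, work with relative uncertainties:
  (1·δP/P)² = (1×0.0481)² = 0.00231;  (1·δV/V)² = (1×0.0833)² = 0.00694;  (-1·δT/T)² = (-1×0.0112)² = 0.000125
δn/n = √(0.00938) = 0.0969
n = 0.753 mol, so δn = 0.0969 × 0.753 = 0.0729 mol.

0.0729 mol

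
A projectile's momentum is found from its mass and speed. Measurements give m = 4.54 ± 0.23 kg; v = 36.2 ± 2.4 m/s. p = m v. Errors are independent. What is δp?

Each factor contributes (exponent × relative error)² to (δp/p)²:
  (1·δm/m)² = (1×0.0507)² = 0.00257;  (1·δv/v)² = (1×0.0663)² = 0.00440
δp/p = √(0.00696) = 0.0834
p = 164 kg·m/s, so δp = 0.0834 × 164 = 13.7 kg·m/s.

13.7 kg·m/s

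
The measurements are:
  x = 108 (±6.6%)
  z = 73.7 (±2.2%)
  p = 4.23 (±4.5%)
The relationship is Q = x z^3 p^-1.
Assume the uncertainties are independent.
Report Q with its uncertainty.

Products/powers → add relative errors in quadrature, weighted by exponent:
  (1·δx/x)² = (1×0.0660)² = 0.00436;  (3·δz/z)² = (3×0.0220)² = 0.00436;  (-1·δp/p)² = (-1×0.0450)² = 0.00202
δQ/Q = √(0.0107) = 0.104
Q = 1.02e+07, so δQ = 0.104 × 1.02e+07 = 1.06e+06.

(1.02 ± 0.106) × 10^7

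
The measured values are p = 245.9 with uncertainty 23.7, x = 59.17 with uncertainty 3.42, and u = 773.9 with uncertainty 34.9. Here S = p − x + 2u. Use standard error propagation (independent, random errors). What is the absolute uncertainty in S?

Absolute uncertainties add in quadrature for a linear combination:
  (δp)² = 562;  (δx)² = 11.7;  (2·δu)² = 4870
δS = √(5450) = 73.8

73.8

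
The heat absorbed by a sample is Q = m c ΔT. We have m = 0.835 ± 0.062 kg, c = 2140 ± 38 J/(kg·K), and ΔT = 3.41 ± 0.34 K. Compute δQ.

765 J

Relative error in a monomial: (δQ/Q)² = Σ (nᵢ · δxᵢ/xᵢ)².
  (1·δm/m)² = (1×0.0743)² = 0.00551;  (1·δc/c)² = (1×0.0178)² = 0.000315;  (1·δΔT/ΔT)² = (1×0.0997)² = 0.00994
δQ/Q = √(0.0158) = 0.126
Q = 6090 J, so δQ = 0.126 × 6090 = 765 J.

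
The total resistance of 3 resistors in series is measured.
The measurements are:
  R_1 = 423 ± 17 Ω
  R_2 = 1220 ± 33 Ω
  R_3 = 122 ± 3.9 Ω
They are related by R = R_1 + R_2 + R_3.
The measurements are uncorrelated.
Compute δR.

Sums and differences: (δR)² = Σ (cᵢ δxᵢ)².
  (δR_1)² = 289;  (δR_2)² = 1090;  (δR_3)² = 15.2
δR = √(1390) = 37.3 Ω

37.3 Ω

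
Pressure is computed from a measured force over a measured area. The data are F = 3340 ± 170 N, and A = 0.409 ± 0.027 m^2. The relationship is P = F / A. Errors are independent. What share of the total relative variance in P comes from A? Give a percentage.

62.7%

(δP/P)² = (1·δF/F)² + (-1·δA/A)²
  F term: (1×0.0509)² = 0.00259
  A term: (-1×0.0660)² = 0.00436
Total = 0.00695. Share from A = 0.00436/0.00695 = 0.627.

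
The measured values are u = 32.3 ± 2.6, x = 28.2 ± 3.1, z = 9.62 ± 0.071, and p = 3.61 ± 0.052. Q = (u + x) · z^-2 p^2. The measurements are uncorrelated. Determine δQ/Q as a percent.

Let w = u + x = 60.5. δw = √(δu² + δx²) = √(6.76 + 9.61) = 4.05, so δw/w = 0.0669.
Q is then a monomial in w, z, p:
δQ/Q = √((δw/w)² + (-2·δz/z)² + (2·δp/p)²) = √(0.00447 + 0.000218 + 0.000830) = 0.0743

7.43%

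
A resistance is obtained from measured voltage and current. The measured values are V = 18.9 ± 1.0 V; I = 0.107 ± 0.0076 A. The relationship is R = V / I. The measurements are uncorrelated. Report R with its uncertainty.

Since R is a product/quotient, work with relative uncertainties:
  (1·δV/V)² = (1×0.0529)² = 0.00280;  (-1·δI/I)² = (-1×0.0710)² = 0.00504
δR/R = √(0.00784) = 0.0886
R = 177 Ω, so δR = 0.0886 × 177 = 15.6 Ω.

177 ± 15.6 Ω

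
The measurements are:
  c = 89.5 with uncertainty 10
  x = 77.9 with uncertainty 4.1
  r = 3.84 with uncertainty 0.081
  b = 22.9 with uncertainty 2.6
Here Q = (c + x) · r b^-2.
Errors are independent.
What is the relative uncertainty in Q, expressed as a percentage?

Let u = c + x = 167. δu = √(δc² + δx²) = √(100 + 16.8) = 10.8, so δu/u = 0.0646.
Q is then a monomial in u, r, b:
δQ/Q = √((δu/u)² + (1·δr/r)² + (-2·δb/b)²) = √(0.00417 + 0.000445 + 0.0516) = 0.237

23.7%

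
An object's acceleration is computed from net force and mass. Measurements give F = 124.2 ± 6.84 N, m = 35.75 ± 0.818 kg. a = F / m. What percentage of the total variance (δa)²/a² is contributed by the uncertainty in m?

(δa/a)² = (1·δF/F)² + (-1·δm/m)²
  F term: (1×0.0551)² = 0.00303
  m term: (-1×0.0229)² = 0.000524
Total = 0.00356. Share from m = 0.000524/0.00356 = 0.147.

14.7%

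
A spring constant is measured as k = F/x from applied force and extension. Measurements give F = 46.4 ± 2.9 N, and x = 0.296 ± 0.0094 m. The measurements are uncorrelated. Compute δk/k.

0.0701

Relative error in a monomial: (δk/k)² = Σ (nᵢ · δxᵢ/xᵢ)².
  (1·δF/F)² = (1×0.0625)² = 0.00391;  (-1·δx/x)² = (-1×0.0318)² = 0.00101
δk/k = √(0.00491) = 0.0701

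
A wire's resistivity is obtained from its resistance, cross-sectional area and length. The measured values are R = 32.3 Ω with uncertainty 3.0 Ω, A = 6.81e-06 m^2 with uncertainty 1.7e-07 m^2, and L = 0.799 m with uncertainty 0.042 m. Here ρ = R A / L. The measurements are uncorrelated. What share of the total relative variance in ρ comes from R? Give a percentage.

71.8%

(δρ/ρ)² = (1·δR/R)² + (1·δA/A)² + (-1·δL/L)²
  R term: (1×0.0929)² = 0.00863
  A term: (1×0.0250)² = 0.000623
  L term: (-1×0.0526)² = 0.00276
Total = 0.0120. Share from R = 0.00863/0.0120 = 0.718.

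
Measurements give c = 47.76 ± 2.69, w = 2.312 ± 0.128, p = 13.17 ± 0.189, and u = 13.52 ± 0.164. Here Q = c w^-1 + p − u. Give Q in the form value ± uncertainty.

20.31 ± 1.65

Let h = c·w^-1 = 20.66. δh/h = √((1·δc/c)² + (-1·δw/w)²) = √(0.00317 + 0.00307) = 0.0790, so δh = 1.63.
Q = h + p − u: δQ = √(δh² + δp² + δu²) = √(2.66 + 0.0357 + 0.0269) = 1.65
Q = 20.31.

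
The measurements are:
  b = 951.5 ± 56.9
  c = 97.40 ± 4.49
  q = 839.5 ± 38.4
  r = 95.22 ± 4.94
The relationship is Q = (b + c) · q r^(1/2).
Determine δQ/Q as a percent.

Let u = b + c = 1049. δu = √(δb² + δc²) = √(3240 + 20.2) = 57.1, so δu/u = 0.0544.
Q is then a monomial in u, q, r:
δQ/Q = √((δu/u)² + (1·δq/q)² + (½·δr/r)²) = √(0.00296 + 0.00209 + 0.000673) = 0.0757

7.57%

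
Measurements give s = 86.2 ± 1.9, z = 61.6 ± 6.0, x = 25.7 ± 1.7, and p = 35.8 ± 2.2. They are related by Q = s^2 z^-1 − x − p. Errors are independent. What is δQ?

13.2

Let w = s^2·z^-1 = 121. δw/w = √((2·δs/s)² + (-1·δz/z)²) = √(0.00194 + 0.00949) = 0.107, so δw = 12.9.
Q = w − x − p: δQ = √(δw² + δx² + δp²) = √(166 + 2.89 + 4.84) = 13.2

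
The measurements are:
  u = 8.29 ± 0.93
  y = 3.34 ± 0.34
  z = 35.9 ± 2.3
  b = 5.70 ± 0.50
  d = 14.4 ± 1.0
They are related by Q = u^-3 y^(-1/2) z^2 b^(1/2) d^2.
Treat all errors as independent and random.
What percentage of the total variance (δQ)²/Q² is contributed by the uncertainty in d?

(δQ/Q)² = (-3·δu/u)² + (−½·δy/y)² + (2·δz/z)² + (½·δb/b)² + (2·δd/d)²
  u term: (-3×0.112)² = 0.113
  y term: (-0.5×0.102)² = 0.00259
  z term: (2×0.0641)² = 0.0164
  b term: (0.5×0.0877)² = 0.00192
  d term: (2×0.0694)² = 0.0193
Total = 0.153. Share from d = 0.0193/0.153 = 0.126.

12.6%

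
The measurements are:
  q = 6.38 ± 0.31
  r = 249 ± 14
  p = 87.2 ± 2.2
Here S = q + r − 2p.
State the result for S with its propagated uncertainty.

For a sum/difference, combine absolute errors in quadrature:
  (δq)² = 0.0961;  (δr)² = 196;  (2·δp)² = 19.4
δS = √(215) = 14.7
S = 81.0.

81.0 ± 14.7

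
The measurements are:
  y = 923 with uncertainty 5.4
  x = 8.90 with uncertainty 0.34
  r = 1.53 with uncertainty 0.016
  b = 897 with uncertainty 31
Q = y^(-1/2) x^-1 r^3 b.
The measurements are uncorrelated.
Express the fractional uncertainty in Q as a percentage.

Relative error in a monomial: (δQ/Q)² = Σ (nᵢ · δxᵢ/xᵢ)².
  (−½·δy/y)² = (-0.5×0.00585)² = 8.56e-06;  (-1·δx/x)² = (-1×0.0382)² = 0.00146;  (3·δr/r)² = (3×0.0105)² = 0.000984;  (1·δb/b)² = (1×0.0346)² = 0.00119
δQ/Q = √(0.00365) = 0.0604

6.04%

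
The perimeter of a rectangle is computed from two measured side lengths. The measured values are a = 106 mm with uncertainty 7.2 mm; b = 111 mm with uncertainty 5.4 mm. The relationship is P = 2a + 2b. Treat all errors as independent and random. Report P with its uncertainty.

Absolute uncertainties add in quadrature for a linear combination:
  (2·δa)² = 207;  (2·δb)² = 117
δP = √(324) = 18.0 mm
P = 434 mm.

434 ± 18.0 mm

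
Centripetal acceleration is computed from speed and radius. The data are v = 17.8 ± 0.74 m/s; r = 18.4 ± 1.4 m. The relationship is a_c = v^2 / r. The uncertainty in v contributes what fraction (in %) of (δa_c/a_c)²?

54.4%

(δa_c/a_c)² = (2·δv/v)² + (-1·δr/r)²
  v term: (2×0.0416)² = 0.00691
  r term: (-1×0.0761)² = 0.00579
Total = 0.0127. Share from v = 0.00691/0.0127 = 0.544.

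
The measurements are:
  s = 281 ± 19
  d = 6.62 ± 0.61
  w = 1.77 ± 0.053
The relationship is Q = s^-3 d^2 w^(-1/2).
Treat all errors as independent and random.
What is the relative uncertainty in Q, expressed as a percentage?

Q is a product of powers, so relative uncertainties combine in quadrature:
  (-3·δs/s)² = (-3×0.0676)² = 0.0411;  (2·δd/d)² = (2×0.0921)² = 0.0340;  (−½·δw/w)² = (-0.5×0.0299)² = 0.000224
δQ/Q = √(0.0753) = 0.274

27.4%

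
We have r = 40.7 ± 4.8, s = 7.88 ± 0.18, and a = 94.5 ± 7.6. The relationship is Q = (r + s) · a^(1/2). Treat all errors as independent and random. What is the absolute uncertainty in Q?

Let u = r + s = 48.6. δu = √(δr² + δs²) = √(23.0 + 0.0324) = 4.80, so δu/u = 0.0989.
Q is then a monomial in u, a:
δQ/Q = √((δu/u)² + (½·δa/a)²) = √(0.00978 + 0.00162) = 0.107
Q = 472, so δQ = 0.107 × 472 = 50.4.

50.4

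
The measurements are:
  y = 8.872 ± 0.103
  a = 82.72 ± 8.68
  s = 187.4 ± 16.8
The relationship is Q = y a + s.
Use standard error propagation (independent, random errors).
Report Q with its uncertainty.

Let p = y·a = 733.9. δp/p = √((1·δy/y)² + (1·δa/a)²) = √(0.000135 + 0.0110) = 0.106, so δp = 77.5.
Q = p + s: δQ = √(δp² + δs²) = √(6000 + 282) = 79.3
Q = 921.3.

921.3 ± 79.3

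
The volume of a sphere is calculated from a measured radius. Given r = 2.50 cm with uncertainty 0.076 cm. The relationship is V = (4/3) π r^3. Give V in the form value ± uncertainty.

V ∝ r^3, so δV/V = |3| · δr/r = 3 × 0.0304 = 0.0912.
V = 65.4 cm^3, so δV = 0.0912 × 65.4 = 5.97 cm^3.

65.4 ± 5.97 cm^3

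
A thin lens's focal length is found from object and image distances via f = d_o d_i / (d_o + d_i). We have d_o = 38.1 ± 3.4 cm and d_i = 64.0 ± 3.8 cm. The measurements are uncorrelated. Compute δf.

∂f/∂d_o = (d_i/(d_o+d_i))² = 0.393;  ∂f/∂d_i = (d_o/(d_o+d_i))² = 0.139
δf = √((∂f/∂d_o · δd_o)² + (∂f/∂d_i · δd_i)²) = √(1.78 + 0.280) = 1.44 cm

1.44 cm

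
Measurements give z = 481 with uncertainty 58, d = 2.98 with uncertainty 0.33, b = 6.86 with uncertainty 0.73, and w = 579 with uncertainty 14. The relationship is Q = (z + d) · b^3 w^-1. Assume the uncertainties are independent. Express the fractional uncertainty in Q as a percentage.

Let u = z + d = 484. δu = √(δz² + δd²) = √(3360 + 0.109) = 58.0, so δu/u = 0.120.
Q is then a monomial in u, b, w:
δQ/Q = √((δu/u)² + (3·δb/b)² + (-1·δw/w)²) = √(0.0144 + 0.102 + 0.000585) = 0.342

34.2%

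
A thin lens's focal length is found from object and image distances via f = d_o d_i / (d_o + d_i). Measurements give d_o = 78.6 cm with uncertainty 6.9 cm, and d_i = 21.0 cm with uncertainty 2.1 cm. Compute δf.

1.34 cm

∂f/∂d_o = (d_i/(d_o+d_i))² = 0.0445;  ∂f/∂d_i = (d_o/(d_o+d_i))² = 0.623
δf = √((∂f/∂d_o · δd_o)² + (∂f/∂d_i · δd_i)²) = √(0.0941 + 1.71) = 1.34 cm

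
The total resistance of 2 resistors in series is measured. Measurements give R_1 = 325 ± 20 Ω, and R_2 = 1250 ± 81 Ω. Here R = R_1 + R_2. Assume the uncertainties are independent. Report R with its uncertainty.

Absolute uncertainties add in quadrature for a linear combination:
  (δR_1)² = 400;  (δR_2)² = 6560
δR = √(6960) = 83.4 Ω
R = 1580 Ω.

1580 ± 83.4 Ω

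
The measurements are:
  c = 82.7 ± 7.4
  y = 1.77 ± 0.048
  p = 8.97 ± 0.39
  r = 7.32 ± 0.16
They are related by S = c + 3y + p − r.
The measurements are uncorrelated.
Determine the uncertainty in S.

7.41

Absolute uncertainties add in quadrature for a linear combination:
  (δc)² = 54.8;  (3·δy)² = 0.0207;  (δp)² = 0.152;  (δr)² = 0.0256
δS = √(55.0) = 7.41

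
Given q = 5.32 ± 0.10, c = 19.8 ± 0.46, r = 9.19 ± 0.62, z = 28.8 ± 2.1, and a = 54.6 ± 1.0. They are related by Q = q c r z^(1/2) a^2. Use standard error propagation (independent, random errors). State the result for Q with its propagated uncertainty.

Products/powers → add relative errors in quadrature, weighted by exponent:
  (1·δq/q)² = (1×0.0188)² = 0.000353;  (1·δc/c)² = (1×0.0232)² = 0.000540;  (1·δr/r)² = (1×0.0675)² = 0.00455;  (½·δz/z)² = (0.5×0.0729)² = 0.00133;  (2·δa/a)² = (2×0.0183)² = 0.00134
δQ/Q = √(0.00812) = 0.0901
Q = 1.55e+07, so δQ = 0.0901 × 1.55e+07 = 1.4e+06.

(1.55 ± 0.140) × 10^7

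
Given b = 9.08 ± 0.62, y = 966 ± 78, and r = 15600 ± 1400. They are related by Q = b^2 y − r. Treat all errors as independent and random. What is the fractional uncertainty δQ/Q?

0.199

Let p = b^2·y = 79600. δp/p = √((2·δb/b)² + (1·δy/y)²) = √(0.0186 + 0.00652) = 0.159, so δp = 12600.
Q = p − r: δQ = √(δp² + δr²) = √(1.6e+08 + 1.96e+06) = 12700
Q = 64000, so δQ/Q = 12700/64000 = 0.199.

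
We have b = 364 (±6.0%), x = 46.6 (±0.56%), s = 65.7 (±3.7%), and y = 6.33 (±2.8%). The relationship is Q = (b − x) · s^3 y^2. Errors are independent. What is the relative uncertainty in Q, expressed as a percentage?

Let u = b − x = 317. δu = √(δb² + δx²) = √(477 + 0.0681) = 21.8, so δu/u = 0.0688.
Q is then a monomial in u, s, y:
δQ/Q = √((δu/u)² + (3·δs/s)² + (2·δy/y)²) = √(0.00474 + 0.0123 + 0.00314) = 0.142

14.2%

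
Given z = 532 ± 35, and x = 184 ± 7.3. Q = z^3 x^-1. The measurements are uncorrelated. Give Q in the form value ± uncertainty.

(8.18 ± 1.65) × 10^5

Q is a product of powers, so relative uncertainties combine in quadrature:
  (3·δz/z)² = (3×0.0658)² = 0.0390;  (-1·δx/x)² = (-1×0.0397)² = 0.00157
δQ/Q = √(0.0405) = 0.201
Q = 8.18e+05, so δQ = 0.201 × 8.18e+05 = 1.65e+05.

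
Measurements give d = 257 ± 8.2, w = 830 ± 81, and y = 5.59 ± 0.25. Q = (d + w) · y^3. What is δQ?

29200

Let u = d + w = 1090. δu = √(δd² + δw²) = √(67.2 + 6560) = 81.4, so δu/u = 0.0749.
Q is then a monomial in u, y:
δQ/Q = √((δu/u)² + (3·δy/y)²) = √(0.00561 + 0.0180) = 0.154
Q = 1.9e+05, so δQ = 0.154 × 1.9e+05 = 29200.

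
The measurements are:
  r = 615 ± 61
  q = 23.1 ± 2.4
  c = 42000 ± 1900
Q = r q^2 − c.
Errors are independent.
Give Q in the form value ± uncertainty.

Let p = r·q^2 = 3.28e+05. δp/p = √((1·δr/r)² + (2·δq/q)²) = √(0.00984 + 0.0432) = 0.230, so δp = 75600.
Q = p − c: δQ = √(δp² + δc²) = √(5.71e+09 + 3.61e+06) = 75600
Q = 2.86e+05.

(2.86 ± 0.756) × 10^5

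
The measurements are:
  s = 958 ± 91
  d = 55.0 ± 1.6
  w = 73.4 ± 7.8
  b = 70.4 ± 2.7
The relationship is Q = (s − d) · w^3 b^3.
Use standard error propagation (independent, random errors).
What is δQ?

Let u = s − d = 903. δu = √(δs² + δd²) = √(8280 + 2.56) = 91.0, so δu/u = 0.101.
Q is then a monomial in u, w, b:
δQ/Q = √((δu/u)² + (3·δw/w)² + (3·δb/b)²) = √(0.0102 + 0.102 + 0.0132) = 0.354
Q = 1.25e+14, so δQ = 0.354 × 1.25e+14 = 4.41e+13.

4.41e+13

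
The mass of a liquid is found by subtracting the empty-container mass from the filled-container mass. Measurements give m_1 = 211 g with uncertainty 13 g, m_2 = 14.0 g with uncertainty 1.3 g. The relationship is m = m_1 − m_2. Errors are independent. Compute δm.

Each term contributes (cᵢ δxᵢ)² to (δm)²:
  (δm_1)² = 169;  (δm_2)² = 1.69
δm = √(171) = 13.1 g

13.1 g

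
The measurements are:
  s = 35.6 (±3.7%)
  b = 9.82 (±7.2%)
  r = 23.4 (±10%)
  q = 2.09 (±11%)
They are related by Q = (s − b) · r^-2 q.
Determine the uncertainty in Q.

0.0232

Let u = s − b = 25.8. δu = √(δs² + δb²) = √(1.74 + 0.500) = 1.49, so δu/u = 0.0580.
Q is then a monomial in u, r, q:
δQ/Q = √((δu/u)² + (-2·δr/r)² + (1·δq/q)²) = √(0.00336 + 0.0400 + 0.0121) = 0.236
Q = 0.0984, so δQ = 0.236 × 0.0984 = 0.0232.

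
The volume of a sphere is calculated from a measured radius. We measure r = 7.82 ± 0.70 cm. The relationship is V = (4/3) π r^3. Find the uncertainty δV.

V is a product of powers, so relative uncertainties combine in quadrature:
  (3·δr/r)² = (3×0.0895)² = 0.0721
δV/V = √(0.0721) = 0.269
V = 2000 cm^3, so δV = 0.269 × 2000 = 538 cm^3.

538 cm^3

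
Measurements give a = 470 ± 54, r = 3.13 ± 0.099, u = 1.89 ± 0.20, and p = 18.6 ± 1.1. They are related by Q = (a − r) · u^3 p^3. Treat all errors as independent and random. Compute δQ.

7.74e+06

Let w = a − r = 467. δw = √(δa² + δr²) = √(2920 + 0.00980) = 54.0, so δw/w = 0.116.
Q is then a monomial in w, u, p:
δQ/Q = √((δw/w)² + (3·δu/u)² + (3·δp/p)²) = √(0.0134 + 0.101 + 0.0315) = 0.382
Q = 2.03e+07, so δQ = 0.382 × 2.03e+07 = 7.74e+06.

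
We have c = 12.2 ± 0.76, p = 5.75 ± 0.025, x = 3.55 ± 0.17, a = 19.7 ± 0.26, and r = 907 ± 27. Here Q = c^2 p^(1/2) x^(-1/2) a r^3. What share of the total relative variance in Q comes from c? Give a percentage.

64.0%

(δQ/Q)² = (2·δc/c)² + (½·δp/p)² + (−½·δx/x)² + (1·δa/a)² + (3·δr/r)²
  c term: (2×0.0623)² = 0.0155
  p term: (0.5×0.00435)² = 4.73e-06
  x term: (-0.5×0.0479)² = 0.000573
  a term: (1×0.0132)² = 0.000174
  r term: (3×0.0298)² = 0.00798
Total = 0.0243. Share from c = 0.0155/0.0243 = 0.640.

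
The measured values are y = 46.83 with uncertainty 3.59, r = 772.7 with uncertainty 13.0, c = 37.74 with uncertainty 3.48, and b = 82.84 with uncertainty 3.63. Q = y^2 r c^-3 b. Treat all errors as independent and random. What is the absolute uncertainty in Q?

Q is a product of powers, so relative uncertainties combine in quadrature:
  (2·δy/y)² = (2×0.0767)² = 0.0235;  (1·δr/r)² = (1×0.0168)² = 0.000283;  (-3·δc/c)² = (-3×0.0922)² = 0.0765;  (1·δb/b)² = (1×0.0438)² = 0.00192
δQ/Q = √(0.102) = 0.320
Q = 2612, so δQ = 0.320 × 2612 = 835.

835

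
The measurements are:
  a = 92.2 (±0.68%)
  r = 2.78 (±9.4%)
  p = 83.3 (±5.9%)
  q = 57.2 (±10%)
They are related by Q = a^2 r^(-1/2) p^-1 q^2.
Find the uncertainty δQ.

42900

Each factor contributes (exponent × relative error)² to (δQ/Q)²:
  (2·δa/a)² = (2×0.00680)² = 0.000185;  (−½·δr/r)² = (-0.5×0.0940)² = 0.00221;  (-1·δp/p)² = (-1×0.0590)² = 0.00348;  (2·δq/q)² = (2×0.100)² = 0.0400
δQ/Q = √(0.0459) = 0.214
Q = 2e+05, so δQ = 0.214 × 2e+05 = 42900.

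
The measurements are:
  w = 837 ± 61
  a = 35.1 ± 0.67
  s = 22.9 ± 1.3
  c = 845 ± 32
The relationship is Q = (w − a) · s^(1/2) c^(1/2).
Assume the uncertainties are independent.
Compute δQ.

9300

Let u = w − a = 802. δu = √(δw² + δa²) = √(3720 + 0.449) = 61.0, so δu/u = 0.0761.
Q is then a monomial in u, s, c:
δQ/Q = √((δu/u)² + (½·δs/s)² + (½·δc/c)²) = √(0.00579 + 0.000806 + 0.000359) = 0.0834
Q = 1.12e+05, so δQ = 0.0834 × 1.12e+05 = 9300.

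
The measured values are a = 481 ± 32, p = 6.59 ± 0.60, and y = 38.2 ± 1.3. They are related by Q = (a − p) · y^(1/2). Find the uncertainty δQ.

Let u = a − p = 474. δu = √(δa² + δp²) = √(1020 + 0.360) = 32.0, so δu/u = 0.0675.
Q is then a monomial in u, y:
δQ/Q = √((δu/u)² + (½·δy/y)²) = √(0.00455 + 0.000290) = 0.0696
Q = 2930, so δQ = 0.0696 × 2930 = 204.

204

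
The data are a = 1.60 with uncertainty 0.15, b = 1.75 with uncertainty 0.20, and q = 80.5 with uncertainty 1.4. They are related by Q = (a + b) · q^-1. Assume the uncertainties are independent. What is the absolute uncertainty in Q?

0.00319

Let u = a + b = 3.35. δu = √(δa² + δb²) = √(0.0225 + 0.0400) = 0.250, so δu/u = 0.0746.
Q is then a monomial in u, q:
δQ/Q = √((δu/u)² + (-1·δq/q)²) = √(0.00557 + 0.000302) = 0.0766
Q = 0.0416, so δQ = 0.0766 × 0.0416 = 0.00319.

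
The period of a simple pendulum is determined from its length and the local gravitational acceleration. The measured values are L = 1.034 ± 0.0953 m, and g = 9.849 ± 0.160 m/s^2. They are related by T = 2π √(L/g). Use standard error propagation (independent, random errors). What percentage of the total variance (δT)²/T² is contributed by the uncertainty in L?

97.0%

(δT/T)² = (½·δL/L)² + (−½·δg/g)²
  L term: (0.5×0.0922)² = 0.00212
  g term: (-0.5×0.0162)² = 6.6e-05
Total = 0.00219. Share from L = 0.00212/0.00219 = 0.970.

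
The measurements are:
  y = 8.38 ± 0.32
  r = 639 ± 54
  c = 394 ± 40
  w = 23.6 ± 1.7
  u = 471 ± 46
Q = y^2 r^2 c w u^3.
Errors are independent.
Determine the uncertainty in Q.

For a monomial Q ∝ y^2, r^2, c, w, u^3, fractional errors add in quadrature:
  (2·δy/y)² = (2×0.0382)² = 0.00583;  (2·δr/r)² = (2×0.0845)² = 0.0286;  (1·δc/c)² = (1×0.102)² = 0.0103;  (1·δw/w)² = (1×0.0720)² = 0.00519;  (3·δu/u)² = (3×0.0977)² = 0.0858
δQ/Q = √(0.136) = 0.368
Q = 2.79e+19, so δQ = 0.368 × 2.79e+19 = 1.03e+19.

1.03e+19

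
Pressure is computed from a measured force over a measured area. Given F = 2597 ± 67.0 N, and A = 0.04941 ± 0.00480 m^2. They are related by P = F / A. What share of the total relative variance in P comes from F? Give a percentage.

(δP/P)² = (1·δF/F)² + (-1·δA/A)²
  F term: (1×0.0258)² = 0.000666
  A term: (-1×0.0971)² = 0.00944
Total = 0.0101. Share from F = 0.000666/0.0101 = 0.0659.

6.59%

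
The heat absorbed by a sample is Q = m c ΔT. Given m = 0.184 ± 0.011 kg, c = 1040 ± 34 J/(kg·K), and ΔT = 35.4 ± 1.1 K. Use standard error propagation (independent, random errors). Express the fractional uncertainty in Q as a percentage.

7.49%

Products/powers → add relative errors in quadrature, weighted by exponent:
  (1·δm/m)² = (1×0.0598)² = 0.00357;  (1·δc/c)² = (1×0.0327)² = 0.00107;  (1·δΔT/ΔT)² = (1×0.0311)² = 0.000966
δQ/Q = √(0.00561) = 0.0749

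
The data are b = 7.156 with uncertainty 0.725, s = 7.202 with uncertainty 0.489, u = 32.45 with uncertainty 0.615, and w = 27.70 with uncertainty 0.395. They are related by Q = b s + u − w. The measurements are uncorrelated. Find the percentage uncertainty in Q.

11.2%

Let p = b·s = 51.54. δp/p = √((1·δb/b)² + (1·δs/s)²) = √(0.0103 + 0.00461) = 0.122, so δp = 6.29.
Q = p + u − w: δQ = √(δp² + δu² + δw²) = √(39.5 + 0.378 + 0.156) = 6.33
Q = 56.29, so δQ/Q = 6.33/56.29 = 0.112.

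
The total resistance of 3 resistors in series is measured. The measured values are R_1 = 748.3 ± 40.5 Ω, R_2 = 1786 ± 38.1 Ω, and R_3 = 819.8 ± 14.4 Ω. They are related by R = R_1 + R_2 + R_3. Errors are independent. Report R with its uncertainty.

Each term contributes (cᵢ δxᵢ)² to (δR)²:
  (δR_1)² = 1640;  (δR_2)² = 1450;  (δR_3)² = 207
δR = √(3300) = 57.4 Ω
R = 3354 Ω.

3354 ± 57.4 Ω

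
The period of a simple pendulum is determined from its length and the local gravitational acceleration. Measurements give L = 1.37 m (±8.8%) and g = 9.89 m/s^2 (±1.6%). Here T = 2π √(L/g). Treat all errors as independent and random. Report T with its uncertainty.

For a monomial T ∝ L^(1/2), g^(-1/2), fractional errors add in quadrature:
  (½·δL/L)² = (0.5×0.0880)² = 0.00194;  (−½·δg/g)² = (-0.5×0.0160)² = 6.4e-05
δT/T = √(0.00200) = 0.0447
T = 2.34 s, so δT = 0.0447 × 2.34 = 0.105 s.

2.34 ± 0.105 s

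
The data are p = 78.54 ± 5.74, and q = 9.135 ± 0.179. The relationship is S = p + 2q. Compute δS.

Absolute uncertainties add in quadrature for a linear combination:
  (δp)² = 32.9;  (2·δq)² = 0.128
δS = √(33.1) = 5.75

5.75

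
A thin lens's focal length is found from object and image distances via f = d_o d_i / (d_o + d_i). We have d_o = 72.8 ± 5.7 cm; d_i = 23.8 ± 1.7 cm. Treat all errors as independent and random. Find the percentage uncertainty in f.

5.72%

∂f/∂d_o = (d_i/(d_o+d_i))² = 0.0607;  ∂f/∂d_i = (d_o/(d_o+d_i))² = 0.568
δf = √((∂f/∂d_o · δd_o)² + (∂f/∂d_i · δd_i)²) = √(0.120 + 0.932) = 1.03 cm
f = 17.9 cm, so δf/f = 1.03/17.9 = 0.0572.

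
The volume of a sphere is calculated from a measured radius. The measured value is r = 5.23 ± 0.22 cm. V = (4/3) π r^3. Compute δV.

V ∝ r^3, so δV/V = |3| · δr/r = 3 × 0.0421 = 0.126.
V = 599 cm^3, so δV = 0.126 × 599 = 75.6 cm^3.

75.6 cm^3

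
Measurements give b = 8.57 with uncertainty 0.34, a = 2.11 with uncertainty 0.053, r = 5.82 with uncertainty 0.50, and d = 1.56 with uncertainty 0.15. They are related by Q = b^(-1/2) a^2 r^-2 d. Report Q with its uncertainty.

Relative error in a monomial: (δQ/Q)² = Σ (nᵢ · δxᵢ/xᵢ)².
  (−½·δb/b)² = (-0.5×0.0397)² = 0.000393;  (2·δa/a)² = (2×0.0251)² = 0.00252;  (-2·δr/r)² = (-2×0.0859)² = 0.0295;  (1·δd/d)² = (1×0.0962)² = 0.00925
δQ/Q = √(0.0417) = 0.204
Q = 0.0700, so δQ = 0.204 × 0.0700 = 0.0143.

0.0700 ± 0.0143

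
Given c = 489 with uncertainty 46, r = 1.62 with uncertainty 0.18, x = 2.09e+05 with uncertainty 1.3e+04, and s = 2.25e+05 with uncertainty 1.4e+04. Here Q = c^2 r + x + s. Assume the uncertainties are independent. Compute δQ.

86800

Let p = c^2·r = 3.87e+05. δp/p = √((2·δc/c)² + (1·δr/r)²) = √(0.0354 + 0.0123) = 0.218, so δp = 84600.
Q = p + x + s: δQ = √(δp² + δx² + δs²) = √(7.16e+09 + 1.69e+08 + 1.96e+08) = 86800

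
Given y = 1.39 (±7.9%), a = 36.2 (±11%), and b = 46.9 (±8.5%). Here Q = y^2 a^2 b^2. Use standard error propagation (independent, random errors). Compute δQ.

1.78e+06

Relative error in a monomial: (δQ/Q)² = Σ (nᵢ · δxᵢ/xᵢ)².
  (2·δy/y)² = (2×0.0790)² = 0.0250;  (2·δa/a)² = (2×0.110)² = 0.0484;  (2·δb/b)² = (2×0.0850)² = 0.0289
δQ/Q = √(0.102) = 0.320
Q = 5.57e+06, so δQ = 0.320 × 5.57e+06 = 1.78e+06.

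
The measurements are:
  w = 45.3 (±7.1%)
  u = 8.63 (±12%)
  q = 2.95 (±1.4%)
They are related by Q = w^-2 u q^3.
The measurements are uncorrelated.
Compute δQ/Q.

For a monomial Q ∝ w^-2, u, q^3, fractional errors add in quadrature:
  (-2·δw/w)² = (-2×0.0710)² = 0.0202;  (1·δu/u)² = (1×0.120)² = 0.0144;  (3·δq/q)² = (3×0.0140)² = 0.00176
δQ/Q = √(0.0363) = 0.191

0.191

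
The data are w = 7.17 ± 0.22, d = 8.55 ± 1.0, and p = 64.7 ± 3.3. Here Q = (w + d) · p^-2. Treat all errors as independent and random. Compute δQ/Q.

0.121

Let u = w + d = 15.7. δu = √(δw² + δd²) = √(0.0484 + 1.00) = 1.02, so δu/u = 0.0651.
Q is then a monomial in u, p:
δQ/Q = √((δu/u)² + (-2·δp/p)²) = √(0.00424 + 0.0104) = 0.121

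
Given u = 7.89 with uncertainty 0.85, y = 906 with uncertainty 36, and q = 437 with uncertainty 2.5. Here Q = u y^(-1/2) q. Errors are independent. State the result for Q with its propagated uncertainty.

Relative error in a monomial: (δQ/Q)² = Σ (nᵢ · δxᵢ/xᵢ)².
  (1·δu/u)² = (1×0.108)² = 0.0116;  (−½·δy/y)² = (-0.5×0.0397)² = 0.000395;  (1·δq/q)² = (1×0.00572)² = 3.27e-05
δQ/Q = √(0.0120) = 0.110
Q = 115, so δQ = 0.110 × 115 = 12.6.

115 ± 12.6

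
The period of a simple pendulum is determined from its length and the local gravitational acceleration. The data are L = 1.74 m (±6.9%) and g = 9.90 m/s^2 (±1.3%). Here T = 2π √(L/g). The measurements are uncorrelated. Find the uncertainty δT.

0.0925 s

Relative error in a monomial: (δT/T)² = Σ (nᵢ · δxᵢ/xᵢ)².
  (½·δL/L)² = (0.5×0.0690)² = 0.00119;  (−½·δg/g)² = (-0.5×0.0130)² = 4.23e-05
δT/T = √(0.00123) = 0.0351
T = 2.63 s, so δT = 0.0351 × 2.63 = 0.0925 s.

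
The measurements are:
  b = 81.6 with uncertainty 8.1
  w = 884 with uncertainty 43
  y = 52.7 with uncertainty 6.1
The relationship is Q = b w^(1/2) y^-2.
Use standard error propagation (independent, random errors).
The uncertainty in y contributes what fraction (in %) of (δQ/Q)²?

83.7%

(δQ/Q)² = (1·δb/b)² + (½·δw/w)² + (-2·δy/y)²
  b term: (1×0.0993)² = 0.00985
  w term: (0.5×0.0486)² = 0.000592
  y term: (-2×0.116)² = 0.0536
Total = 0.0640. Share from y = 0.0536/0.0640 = 0.837.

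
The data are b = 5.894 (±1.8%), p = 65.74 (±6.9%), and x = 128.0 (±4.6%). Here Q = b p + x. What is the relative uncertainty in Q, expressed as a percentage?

Let w = b·p = 387.5. δw/w = √((1·δb/b)² + (1·δp/p)²) = √(0.000324 + 0.00476) = 0.0713, so δw = 27.6.
Q = w + x: δQ = √(δw² + δx²) = √(763 + 34.7) = 28.3
Q = 515.5, so δQ/Q = 28.3/515.5 = 0.0548.

5.48%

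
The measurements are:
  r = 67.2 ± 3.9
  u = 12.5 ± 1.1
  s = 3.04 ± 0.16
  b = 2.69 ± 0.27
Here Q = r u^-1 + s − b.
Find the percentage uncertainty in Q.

Let p = r·u^-1 = 5.38. δp/p = √((1·δr/r)² + (-1·δu/u)²) = √(0.00337 + 0.00774) = 0.105, so δp = 0.567.
Q = p + s − b: δQ = √(δp² + δs² + δb²) = √(0.321 + 0.0256 + 0.0729) = 0.648
Q = 5.73, so δQ/Q = 0.648/5.73 = 0.113.

11.3%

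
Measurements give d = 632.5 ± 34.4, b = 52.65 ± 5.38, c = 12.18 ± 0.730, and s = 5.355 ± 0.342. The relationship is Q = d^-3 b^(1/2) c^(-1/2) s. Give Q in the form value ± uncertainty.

Products/powers → add relative errors in quadrature, weighted by exponent:
  (-3·δd/d)² = (-3×0.0544)² = 0.0266;  (½·δb/b)² = (0.5×0.102)² = 0.00261;  (−½·δc/c)² = (-0.5×0.0599)² = 0.000898;  (1·δs/s)² = (1×0.0639)² = 0.00408
δQ/Q = √(0.0342) = 0.185
Q = 4.4e-08, so δQ = 0.185 × 4.4e-08 = 8.14e-09.

(4.400 ± 0.814) × 10^-8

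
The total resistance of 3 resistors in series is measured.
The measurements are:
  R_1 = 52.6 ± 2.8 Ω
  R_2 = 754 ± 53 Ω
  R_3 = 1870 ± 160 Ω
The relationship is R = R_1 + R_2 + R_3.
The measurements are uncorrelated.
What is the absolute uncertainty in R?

Absolute uncertainties add in quadrature for a linear combination:
  (δR_1)² = 7.84;  (δR_2)² = 2810;  (δR_3)² = 25600
δR = √(28400) = 169 Ω

169 Ω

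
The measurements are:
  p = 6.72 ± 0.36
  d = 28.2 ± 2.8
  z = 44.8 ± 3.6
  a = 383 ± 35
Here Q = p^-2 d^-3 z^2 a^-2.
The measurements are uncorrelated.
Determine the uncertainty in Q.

5.39e-09

Each factor contributes (exponent × relative error)² to (δQ/Q)²:
  (-2·δp/p)² = (-2×0.0536)² = 0.0115;  (-3·δd/d)² = (-3×0.0993)² = 0.0887;  (2·δz/z)² = (2×0.0804)² = 0.0258;  (-2·δa/a)² = (-2×0.0914)² = 0.0334
δQ/Q = √(0.159) = 0.399
Q = 1.35e-08, so δQ = 0.399 × 1.35e-08 = 5.39e-09.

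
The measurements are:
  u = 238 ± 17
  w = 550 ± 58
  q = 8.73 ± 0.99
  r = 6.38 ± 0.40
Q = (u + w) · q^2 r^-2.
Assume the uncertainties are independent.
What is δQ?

399

Let h = u + w = 788. δh = √(δu² + δw²) = √(289 + 3360) = 60.4, so δh/h = 0.0767.
Q is then a monomial in h, q, r:
δQ/Q = √((δh/h)² + (2·δq/q)² + (-2·δr/r)²) = √(0.00588 + 0.0514 + 0.0157) = 0.270
Q = 1480, so δQ = 0.270 × 1480 = 399.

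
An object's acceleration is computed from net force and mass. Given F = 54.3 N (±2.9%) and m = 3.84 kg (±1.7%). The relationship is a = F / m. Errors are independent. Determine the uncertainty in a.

Products/powers → add relative errors in quadrature, weighted by exponent:
  (1·δF/F)² = (1×0.0290)² = 0.000841;  (-1·δm/m)² = (-1×0.0170)² = 0.000289
δa/a = √(0.00113) = 0.0336
a = 14.1 m/s^2, so δa = 0.0336 × 14.1 = 0.475 m/s^2.

0.475 m/s^2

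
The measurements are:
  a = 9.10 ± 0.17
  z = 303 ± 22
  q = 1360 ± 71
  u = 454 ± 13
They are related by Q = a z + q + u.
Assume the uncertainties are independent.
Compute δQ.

Let p = a·z = 2760. δp/p = √((1·δa/a)² + (1·δz/z)²) = √(0.000349 + 0.00527) = 0.0750, so δp = 207.
Q = p + q + u: δQ = √(δp² + δq² + δu²) = √(42700 + 5040 + 169) = 219

219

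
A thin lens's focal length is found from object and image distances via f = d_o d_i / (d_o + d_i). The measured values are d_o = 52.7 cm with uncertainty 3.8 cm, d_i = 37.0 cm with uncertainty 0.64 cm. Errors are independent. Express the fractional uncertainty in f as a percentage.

3.14%

∂f/∂d_o = (d_i/(d_o+d_i))² = 0.170;  ∂f/∂d_i = (d_o/(d_o+d_i))² = 0.345
δf = √((∂f/∂d_o · δd_o)² + (∂f/∂d_i · δd_i)²) = √(0.418 + 0.0488) = 0.683 cm
f = 21.7 cm, so δf/f = 0.683/21.7 = 0.0314.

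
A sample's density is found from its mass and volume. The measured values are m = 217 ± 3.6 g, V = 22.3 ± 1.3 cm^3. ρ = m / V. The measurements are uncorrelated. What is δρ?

Relative error in a monomial: (δρ/ρ)² = Σ (nᵢ · δxᵢ/xᵢ)².
  (1·δm/m)² = (1×0.0166)² = 0.000275;  (-1·δV/V)² = (-1×0.0583)² = 0.00340
δρ/ρ = √(0.00367) = 0.0606
ρ = 9.73 g/cm^3, so δρ = 0.0606 × 9.73 = 0.590 g/cm^3.

0.590 g/cm^3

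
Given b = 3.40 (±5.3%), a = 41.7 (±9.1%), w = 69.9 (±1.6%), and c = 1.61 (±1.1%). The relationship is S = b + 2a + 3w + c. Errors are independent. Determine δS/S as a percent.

For a sum/difference, combine absolute errors in quadrature:
  (δb)² = 0.0325;  (2·δa)² = 57.6;  (3·δw)² = 11.3;  (δc)² = 0.000314
δS = √(68.9) = 8.30
S = 298, so δS/S = 8.30/298 = 0.0278.

2.78%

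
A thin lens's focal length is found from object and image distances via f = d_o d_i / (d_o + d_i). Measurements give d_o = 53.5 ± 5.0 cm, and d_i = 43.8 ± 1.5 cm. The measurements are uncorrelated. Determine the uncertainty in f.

∂f/∂d_o = (d_i/(d_o+d_i))² = 0.203;  ∂f/∂d_i = (d_o/(d_o+d_i))² = 0.302
δf = √((∂f/∂d_o · δd_o)² + (∂f/∂d_i · δd_i)²) = √(1.03 + 0.206) = 1.11 cm

1.11 cm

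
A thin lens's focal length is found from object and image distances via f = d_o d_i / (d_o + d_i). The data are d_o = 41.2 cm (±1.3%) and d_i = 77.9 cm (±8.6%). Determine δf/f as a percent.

∂f/∂d_o = (d_i/(d_o+d_i))² = 0.428;  ∂f/∂d_i = (d_o/(d_o+d_i))² = 0.120
δf = √((∂f/∂d_o · δd_o)² + (∂f/∂d_i · δd_i)²) = √(0.0525 + 0.643) = 0.834 cm
f = 26.9 cm, so δf/f = 0.834/26.9 = 0.0309.

3.09%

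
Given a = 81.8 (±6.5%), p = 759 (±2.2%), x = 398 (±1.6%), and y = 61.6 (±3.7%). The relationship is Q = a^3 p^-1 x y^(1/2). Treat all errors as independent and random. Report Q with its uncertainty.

Q is a product of powers, so relative uncertainties combine in quadrature:
  (3·δa/a)² = (3×0.0650)² = 0.0380;  (-1·δp/p)² = (-1×0.0220)² = 0.000484;  (1·δx/x)² = (1×0.0160)² = 0.000256;  (½·δy/y)² = (0.5×0.0370)² = 0.000342
δQ/Q = √(0.0391) = 0.198
Q = 2.25e+06, so δQ = 0.198 × 2.25e+06 = 4.45e+05.

(2.25 ± 0.445) × 10^6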